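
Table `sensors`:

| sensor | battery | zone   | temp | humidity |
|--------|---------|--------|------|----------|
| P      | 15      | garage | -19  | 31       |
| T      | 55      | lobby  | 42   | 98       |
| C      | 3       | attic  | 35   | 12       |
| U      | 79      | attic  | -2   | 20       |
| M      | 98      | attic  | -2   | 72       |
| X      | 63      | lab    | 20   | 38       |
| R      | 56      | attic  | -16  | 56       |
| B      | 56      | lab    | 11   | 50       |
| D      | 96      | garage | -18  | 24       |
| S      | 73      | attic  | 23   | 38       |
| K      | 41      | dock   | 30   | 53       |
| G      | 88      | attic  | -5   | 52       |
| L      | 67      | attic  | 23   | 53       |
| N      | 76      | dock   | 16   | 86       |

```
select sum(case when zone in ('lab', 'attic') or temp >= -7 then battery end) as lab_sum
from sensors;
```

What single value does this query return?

sensor=P: ✗
sensor=T: ✓ → 55
sensor=C: ✓ → 3
sensor=U: ✓ → 79
sensor=M: ✓ → 98
sensor=X: ✓ → 63
sensor=R: ✓ → 56
sensor=B: ✓ → 56
sensor=D: ✗
sensor=S: ✓ → 73
sensor=K: ✓ → 41
sensor=G: ✓ → 88
sensor=L: ✓ → 67
sensor=N: ✓ → 76
lab_sum = 55 + 3 + 79 + 98 + 63 + 56 + 56 + 73 + 41 + 88 + 67 + 76 = 755

755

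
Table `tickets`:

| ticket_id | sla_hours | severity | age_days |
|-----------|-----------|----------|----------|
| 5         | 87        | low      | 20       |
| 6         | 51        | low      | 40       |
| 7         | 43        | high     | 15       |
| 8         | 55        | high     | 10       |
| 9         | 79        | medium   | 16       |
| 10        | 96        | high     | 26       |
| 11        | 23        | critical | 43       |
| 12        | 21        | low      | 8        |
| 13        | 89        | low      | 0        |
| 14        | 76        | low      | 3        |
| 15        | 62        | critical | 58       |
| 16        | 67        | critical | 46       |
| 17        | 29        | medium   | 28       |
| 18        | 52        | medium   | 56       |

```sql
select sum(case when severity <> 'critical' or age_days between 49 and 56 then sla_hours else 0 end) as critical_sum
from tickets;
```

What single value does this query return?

678

ticket_id=5: ✓ → 87
ticket_id=6: ✓ → 51
ticket_id=7: ✓ → 43
ticket_id=8: ✓ → 55
ticket_id=9: ✓ → 79
ticket_id=10: ✓ → 96
ticket_id=11: ✗
ticket_id=12: ✓ → 21
ticket_id=13: ✓ → 89
ticket_id=14: ✓ → 76
ticket_id=15: ✗
ticket_id=16: ✗
ticket_id=17: ✓ → 29
ticket_id=18: ✓ → 52
critical_sum = 87 + 51 + 43 + 55 + 79 + 96 + 21 + 89 + 76 + 29 + 52 = 678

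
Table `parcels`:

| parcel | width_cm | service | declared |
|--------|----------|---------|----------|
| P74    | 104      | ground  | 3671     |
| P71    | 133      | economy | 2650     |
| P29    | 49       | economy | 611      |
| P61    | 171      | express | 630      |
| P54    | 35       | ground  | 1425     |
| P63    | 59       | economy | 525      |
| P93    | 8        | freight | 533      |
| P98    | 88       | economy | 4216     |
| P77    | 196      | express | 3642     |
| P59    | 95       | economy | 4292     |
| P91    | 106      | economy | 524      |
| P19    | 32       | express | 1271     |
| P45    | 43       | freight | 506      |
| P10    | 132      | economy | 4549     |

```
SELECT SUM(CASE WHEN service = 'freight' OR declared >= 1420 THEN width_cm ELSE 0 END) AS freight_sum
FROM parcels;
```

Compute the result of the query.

834

parcel=P74: ✓ → 104
parcel=P71: ✓ → 133
parcel=P29: ✗
parcel=P61: ✗
parcel=P54: ✓ → 35
parcel=P63: ✗
parcel=P93: ✓ → 8
parcel=P98: ✓ → 88
parcel=P77: ✓ → 196
parcel=P59: ✓ → 95
parcel=P91: ✗
parcel=P19: ✗
parcel=P45: ✓ → 43
parcel=P10: ✓ → 132
freight_sum = 104 + 133 + 35 + 8 + 88 + 196 + 95 + 43 + 132 = 834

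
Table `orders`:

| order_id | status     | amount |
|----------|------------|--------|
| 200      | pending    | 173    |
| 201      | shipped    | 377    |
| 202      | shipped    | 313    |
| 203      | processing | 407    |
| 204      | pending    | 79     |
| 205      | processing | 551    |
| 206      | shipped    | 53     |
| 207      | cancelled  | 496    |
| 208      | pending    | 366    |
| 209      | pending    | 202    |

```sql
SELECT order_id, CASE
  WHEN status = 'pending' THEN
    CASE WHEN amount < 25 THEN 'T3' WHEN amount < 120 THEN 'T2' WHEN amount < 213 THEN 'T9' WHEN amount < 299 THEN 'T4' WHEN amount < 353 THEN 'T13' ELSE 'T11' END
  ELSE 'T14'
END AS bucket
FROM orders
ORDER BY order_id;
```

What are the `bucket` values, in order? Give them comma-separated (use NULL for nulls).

order_id=200: status='pending' → inner[amount < 213] → T9
order_id=201: status='shipped' → outer ELSE → T14
order_id=202: status='shipped' → outer ELSE → T14
order_id=203: status='processing' → outer ELSE → T14
order_id=204: status='pending' → inner[amount < 120] → T2
order_id=205: status='processing' → outer ELSE → T14
order_id=206: status='shipped' → outer ELSE → T14
order_id=207: status='cancelled' → outer ELSE → T14
order_id=208: status='pending' → inner[ELSE] → T11
order_id=209: status='pending' → inner[amount < 213] → T9

T9, T14, T14, T14, T2, T14, T14, T14, T11, T9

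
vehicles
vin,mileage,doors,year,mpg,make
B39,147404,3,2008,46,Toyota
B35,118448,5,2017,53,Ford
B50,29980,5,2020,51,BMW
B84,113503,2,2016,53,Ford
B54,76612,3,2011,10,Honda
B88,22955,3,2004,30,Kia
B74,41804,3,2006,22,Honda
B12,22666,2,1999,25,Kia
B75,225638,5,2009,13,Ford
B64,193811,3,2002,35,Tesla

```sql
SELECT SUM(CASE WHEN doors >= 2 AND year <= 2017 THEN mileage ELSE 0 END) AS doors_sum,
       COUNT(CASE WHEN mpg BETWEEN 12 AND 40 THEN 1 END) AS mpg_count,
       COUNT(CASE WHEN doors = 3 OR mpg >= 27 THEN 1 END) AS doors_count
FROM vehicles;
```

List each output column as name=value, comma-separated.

[doors_sum: doors >= 2 AND year <= 2017]
vin=B39: ✓ → 147404
vin=B35: ✓ → 118448
vin=B50: ✗
vin=B84: ✓ → 113503
vin=B54: ✓ → 76612
vin=B88: ✓ → 22955
vin=B74: ✓ → 41804
vin=B12: ✓ → 22666
vin=B75: ✓ → 225638
vin=B64: ✓ → 193811
doors_sum = 147404 + 118448 + 113503 + 76612 + 22955 + 41804 + 22666 + 225638 + 193811 = 962841
—
[mpg_count: mpg BETWEEN 12 AND 40]
vin=B39: ✗
vin=B35: ✗
vin=B50: ✗
vin=B84: ✗
vin=B54: ✗
vin=B88: ✓ → 1
vin=B74: ✓ → 1
vin=B12: ✓ → 1
vin=B75: ✓ → 1
vin=B64: ✓ → 1
mpg_count = COUNT(1, 1, 1, 1, 1) = 5
—
[doors_count: doors = 3 OR mpg >= 27]
vin=B39: ✓ → 1
vin=B35: ✓ → 1
vin=B50: ✓ → 1
vin=B84: ✓ → 1
vin=B54: ✓ → 1
vin=B88: ✓ → 1
vin=B74: ✓ → 1
vin=B12: ✗
vin=B75: ✗
vin=B64: ✓ → 1
doors_count = COUNT(1, 1, 1, 1, 1, 1, 1, 1) = 8

doors_sum=962841, mpg_count=5, doors_count=8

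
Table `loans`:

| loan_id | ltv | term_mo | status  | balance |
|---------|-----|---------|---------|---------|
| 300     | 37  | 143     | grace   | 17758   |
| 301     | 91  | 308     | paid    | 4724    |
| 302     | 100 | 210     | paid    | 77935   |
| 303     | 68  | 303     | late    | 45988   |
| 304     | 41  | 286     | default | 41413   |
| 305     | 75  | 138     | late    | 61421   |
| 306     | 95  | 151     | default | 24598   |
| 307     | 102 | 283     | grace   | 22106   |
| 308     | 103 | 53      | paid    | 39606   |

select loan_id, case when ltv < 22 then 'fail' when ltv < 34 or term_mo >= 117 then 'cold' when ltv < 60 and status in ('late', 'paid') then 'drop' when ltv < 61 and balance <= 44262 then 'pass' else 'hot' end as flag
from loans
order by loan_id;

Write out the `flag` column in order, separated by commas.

loan_id=300: ltv < 34 or term_mo >= 117 → cold
loan_id=301: ltv < 34 or term_mo >= 117 → cold
loan_id=302: ltv < 34 or term_mo >= 117 → cold
loan_id=303: ltv < 34 or term_mo >= 117 → cold
loan_id=304: ltv < 34 or term_mo >= 117 → cold
loan_id=305: ltv < 34 or term_mo >= 117 → cold
loan_id=306: ltv < 34 or term_mo >= 117 → cold
loan_id=307: ltv < 34 or term_mo >= 117 → cold
loan_id=308: ELSE → hot

cold, cold, cold, cold, cold, cold, cold, cold, hot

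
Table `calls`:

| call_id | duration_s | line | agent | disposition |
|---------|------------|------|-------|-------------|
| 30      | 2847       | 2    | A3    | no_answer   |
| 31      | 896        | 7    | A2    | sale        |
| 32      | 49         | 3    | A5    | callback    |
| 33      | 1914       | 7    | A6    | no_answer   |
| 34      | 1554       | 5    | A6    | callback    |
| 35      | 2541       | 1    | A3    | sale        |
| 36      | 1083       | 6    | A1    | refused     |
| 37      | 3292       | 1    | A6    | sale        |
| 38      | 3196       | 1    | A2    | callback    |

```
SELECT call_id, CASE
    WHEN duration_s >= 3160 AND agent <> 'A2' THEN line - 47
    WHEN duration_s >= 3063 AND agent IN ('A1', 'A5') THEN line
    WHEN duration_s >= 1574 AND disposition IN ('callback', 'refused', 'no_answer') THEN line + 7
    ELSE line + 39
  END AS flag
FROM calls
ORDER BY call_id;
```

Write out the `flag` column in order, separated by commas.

call_id=30: duration_s >= 1574 AND disposition IN ('callback', 'refused', 'no_answer') → 9
call_id=31: ELSE → 46
call_id=32: ELSE → 42
call_id=33: duration_s >= 1574 AND disposition IN ('callback', 'refused', 'no_answer') → 14
call_id=34: ELSE → 44
call_id=35: ELSE → 40
call_id=36: ELSE → 45
call_id=37: duration_s >= 3160 AND agent <> 'A2' → -46
call_id=38: duration_s >= 1574 AND disposition IN ('callback', 'refused', 'no_answer') → 8

9, 46, 42, 14, 44, 40, 45, -46, 8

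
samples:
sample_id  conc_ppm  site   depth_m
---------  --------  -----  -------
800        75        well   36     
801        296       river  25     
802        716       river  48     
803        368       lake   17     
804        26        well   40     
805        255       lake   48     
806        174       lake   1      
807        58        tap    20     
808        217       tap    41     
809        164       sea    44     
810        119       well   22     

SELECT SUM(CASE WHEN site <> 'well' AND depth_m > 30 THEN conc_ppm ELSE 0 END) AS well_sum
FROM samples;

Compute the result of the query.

1352

sample_id=800: ✗
sample_id=801: ✗
sample_id=802: ✓ → 716
sample_id=803: ✗
sample_id=804: ✗
sample_id=805: ✓ → 255
sample_id=806: ✗
sample_id=807: ✗
sample_id=808: ✓ → 217
sample_id=809: ✓ → 164
sample_id=810: ✗
well_sum = 716 + 255 + 217 + 164 = 1352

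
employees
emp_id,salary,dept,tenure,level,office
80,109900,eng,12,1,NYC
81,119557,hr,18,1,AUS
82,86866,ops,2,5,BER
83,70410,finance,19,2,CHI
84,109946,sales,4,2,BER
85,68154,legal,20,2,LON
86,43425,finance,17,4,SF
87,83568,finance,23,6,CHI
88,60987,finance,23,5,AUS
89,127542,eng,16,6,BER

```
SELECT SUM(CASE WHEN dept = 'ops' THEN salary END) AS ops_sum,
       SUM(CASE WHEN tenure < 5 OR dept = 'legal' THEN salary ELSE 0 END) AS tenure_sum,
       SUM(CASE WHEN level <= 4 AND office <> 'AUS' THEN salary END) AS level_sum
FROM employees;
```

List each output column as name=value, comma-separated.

[ops_sum: dept = 'ops']
emp_id=80: ✗
emp_id=81: ✗
emp_id=82: ✓ → 86866
emp_id=83: ✗
emp_id=84: ✗
emp_id=85: ✗
emp_id=86: ✗
emp_id=87: ✗
emp_id=88: ✗
emp_id=89: ✗
ops_sum = 86866
—
[tenure_sum: tenure < 5 OR dept = 'legal']
emp_id=80: ✗
emp_id=81: ✗
emp_id=82: ✓ → 86866
emp_id=83: ✗
emp_id=84: ✓ → 109946
emp_id=85: ✓ → 68154
emp_id=86: ✗
emp_id=87: ✗
emp_id=88: ✗
emp_id=89: ✗
tenure_sum = 86866 + 109946 + 68154 = 264966
—
[level_sum: level <= 4 AND office <> 'AUS']
emp_id=80: ✓ → 109900
emp_id=81: ✗
emp_id=82: ✗
emp_id=83: ✓ → 70410
emp_id=84: ✓ → 109946
emp_id=85: ✓ → 68154
emp_id=86: ✓ → 43425
emp_id=87: ✗
emp_id=88: ✗
emp_id=89: ✗
level_sum = 109900 + 70410 + 109946 + 68154 + 43425 = 401835

ops_sum=86866, tenure_sum=264966, level_sum=401835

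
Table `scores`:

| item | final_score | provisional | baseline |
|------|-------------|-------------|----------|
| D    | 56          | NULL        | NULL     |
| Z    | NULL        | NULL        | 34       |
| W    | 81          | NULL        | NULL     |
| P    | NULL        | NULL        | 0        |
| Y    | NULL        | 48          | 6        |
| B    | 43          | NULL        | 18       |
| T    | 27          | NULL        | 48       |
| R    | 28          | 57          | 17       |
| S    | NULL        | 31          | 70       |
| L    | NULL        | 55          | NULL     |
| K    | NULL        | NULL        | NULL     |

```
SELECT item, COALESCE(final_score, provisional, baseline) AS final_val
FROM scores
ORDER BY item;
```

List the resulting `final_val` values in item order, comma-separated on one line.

item=B: final_score=43 → 43
item=D: final_score=56 → 56
item=K: final_score=NULL, provisional=NULL, baseline=NULL (all NULL) → NULL
item=L: final_score=NULL, provisional=55 → 55
item=P: final_score=NULL, provisional=NULL, baseline=0 → 0
item=R: final_score=28 → 28
item=S: final_score=NULL, provisional=31 → 31
item=T: final_score=27 → 27
item=W: final_score=81 → 81
item=Y: final_score=NULL, provisional=48 → 48
item=Z: final_score=NULL, provisional=NULL, baseline=34 → 34

43, 56, NULL, 55, 0, 28, 31, 27, 81, 48, 34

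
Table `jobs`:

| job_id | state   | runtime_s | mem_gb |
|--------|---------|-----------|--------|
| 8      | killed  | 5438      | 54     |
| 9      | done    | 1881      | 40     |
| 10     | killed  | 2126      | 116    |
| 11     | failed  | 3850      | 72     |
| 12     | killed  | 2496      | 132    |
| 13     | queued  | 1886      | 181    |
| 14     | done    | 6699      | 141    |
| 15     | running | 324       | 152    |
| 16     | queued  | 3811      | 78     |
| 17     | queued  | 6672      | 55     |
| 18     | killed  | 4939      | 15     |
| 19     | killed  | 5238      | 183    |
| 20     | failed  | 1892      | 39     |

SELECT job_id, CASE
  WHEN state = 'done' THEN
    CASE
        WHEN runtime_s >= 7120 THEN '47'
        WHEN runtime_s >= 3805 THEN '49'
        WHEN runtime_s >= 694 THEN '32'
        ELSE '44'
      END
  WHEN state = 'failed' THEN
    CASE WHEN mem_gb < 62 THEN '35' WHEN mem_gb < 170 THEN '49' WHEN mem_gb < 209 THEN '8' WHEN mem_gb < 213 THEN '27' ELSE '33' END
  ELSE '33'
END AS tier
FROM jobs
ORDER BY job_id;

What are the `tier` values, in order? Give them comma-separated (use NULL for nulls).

job_id=8: state='killed' → outer ELSE → 33
job_id=9: state='done' → inner[runtime_s >= 694] → 32
job_id=10: state='killed' → outer ELSE → 33
job_id=11: state='failed' → inner[mem_gb < 170] → 49
job_id=12: state='killed' → outer ELSE → 33
job_id=13: state='queued' → outer ELSE → 33
job_id=14: state='done' → inner[runtime_s >= 3805] → 49
job_id=15: state='running' → outer ELSE → 33
job_id=16: state='queued' → outer ELSE → 33
job_id=17: state='queued' → outer ELSE → 33
job_id=18: state='killed' → outer ELSE → 33
job_id=19: state='killed' → outer ELSE → 33
job_id=20: state='failed' → inner[mem_gb < 62] → 35

33, 32, 33, 49, 33, 33, 49, 33, 33, 33, 33, 33, 35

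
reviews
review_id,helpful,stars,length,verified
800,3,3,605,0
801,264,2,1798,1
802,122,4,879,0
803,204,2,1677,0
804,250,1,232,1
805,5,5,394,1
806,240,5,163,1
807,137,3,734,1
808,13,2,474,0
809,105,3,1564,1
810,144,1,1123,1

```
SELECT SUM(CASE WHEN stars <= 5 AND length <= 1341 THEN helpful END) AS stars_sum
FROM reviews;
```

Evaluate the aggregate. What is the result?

914

review_id=800: ✓ → 3
review_id=801: ✗
review_id=802: ✓ → 122
review_id=803: ✗
review_id=804: ✓ → 250
review_id=805: ✓ → 5
review_id=806: ✓ → 240
review_id=807: ✓ → 137
review_id=808: ✓ → 13
review_id=809: ✗
review_id=810: ✓ → 144
stars_sum = 3 + 122 + 250 + 5 + 240 + 137 + 13 + 144 = 914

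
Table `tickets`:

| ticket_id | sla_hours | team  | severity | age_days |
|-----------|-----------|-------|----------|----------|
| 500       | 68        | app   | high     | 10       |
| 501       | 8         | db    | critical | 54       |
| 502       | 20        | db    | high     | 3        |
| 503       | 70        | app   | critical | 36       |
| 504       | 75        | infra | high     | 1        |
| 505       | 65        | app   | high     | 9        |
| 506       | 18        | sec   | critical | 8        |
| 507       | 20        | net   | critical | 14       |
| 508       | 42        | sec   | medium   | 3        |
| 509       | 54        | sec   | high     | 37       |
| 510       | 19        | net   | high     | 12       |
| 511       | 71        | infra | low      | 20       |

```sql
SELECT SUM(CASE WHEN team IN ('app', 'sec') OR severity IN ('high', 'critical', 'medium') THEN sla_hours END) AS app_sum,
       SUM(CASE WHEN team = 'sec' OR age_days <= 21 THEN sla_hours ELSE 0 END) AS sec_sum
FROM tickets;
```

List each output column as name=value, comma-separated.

[app_sum: team IN ('app', 'sec') OR severity IN ('high', 'critical', 'medium')]
ticket_id=500: ✓ → 68
ticket_id=501: ✓ → 8
ticket_id=502: ✓ → 20
ticket_id=503: ✓ → 70
ticket_id=504: ✓ → 75
ticket_id=505: ✓ → 65
ticket_id=506: ✓ → 18
ticket_id=507: ✓ → 20
ticket_id=508: ✓ → 42
ticket_id=509: ✓ → 54
ticket_id=510: ✓ → 19
ticket_id=511: ✗
app_sum = 68 + 8 + 20 + 70 + 75 + 65 + 18 + 20 + 42 + 54 + 19 = 459
—
[sec_sum: team = 'sec' OR age_days <= 21]
ticket_id=500: ✓ → 68
ticket_id=501: ✗
ticket_id=502: ✓ → 20
ticket_id=503: ✗
ticket_id=504: ✓ → 75
ticket_id=505: ✓ → 65
ticket_id=506: ✓ → 18
ticket_id=507: ✓ → 20
ticket_id=508: ✓ → 42
ticket_id=509: ✓ → 54
ticket_id=510: ✓ → 19
ticket_id=511: ✓ → 71
sec_sum = 68 + 20 + 75 + 65 + 18 + 20 + 42 + 54 + 19 + 71 = 452

app_sum=459, sec_sum=452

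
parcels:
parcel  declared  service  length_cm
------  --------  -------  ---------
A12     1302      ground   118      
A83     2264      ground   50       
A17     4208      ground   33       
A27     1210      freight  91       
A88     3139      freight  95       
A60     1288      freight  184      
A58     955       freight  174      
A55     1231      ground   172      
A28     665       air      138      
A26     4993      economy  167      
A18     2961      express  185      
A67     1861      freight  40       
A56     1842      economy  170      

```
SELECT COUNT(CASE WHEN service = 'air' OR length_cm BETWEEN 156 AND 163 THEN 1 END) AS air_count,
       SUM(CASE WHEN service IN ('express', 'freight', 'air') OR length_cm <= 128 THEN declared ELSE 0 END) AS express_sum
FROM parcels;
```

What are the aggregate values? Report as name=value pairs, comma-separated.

[air_count: service = 'air' OR length_cm BETWEEN 156 AND 163]
parcel=A12: ✗
parcel=A83: ✗
parcel=A17: ✗
parcel=A27: ✗
parcel=A88: ✗
parcel=A60: ✗
parcel=A58: ✗
parcel=A55: ✗
parcel=A28: ✓ → 1
parcel=A26: ✗
parcel=A18: ✗
parcel=A67: ✗
parcel=A56: ✗
air_count = COUNT(1) = 1
—
[express_sum: service IN ('express', 'freight', 'air') OR length_cm <= 128]
parcel=A12: ✓ → 1302
parcel=A83: ✓ → 2264
parcel=A17: ✓ → 4208
parcel=A27: ✓ → 1210
parcel=A88: ✓ → 3139
parcel=A60: ✓ → 1288
parcel=A58: ✓ → 955
parcel=A55: ✗
parcel=A28: ✓ → 665
parcel=A26: ✗
parcel=A18: ✓ → 2961
parcel=A67: ✓ → 1861
parcel=A56: ✗
express_sum = 1302 + 2264 + 4208 + 1210 + 3139 + 1288 + 955 + 665 + 2961 + 1861 = 19853

air_count=1, express_sum=19853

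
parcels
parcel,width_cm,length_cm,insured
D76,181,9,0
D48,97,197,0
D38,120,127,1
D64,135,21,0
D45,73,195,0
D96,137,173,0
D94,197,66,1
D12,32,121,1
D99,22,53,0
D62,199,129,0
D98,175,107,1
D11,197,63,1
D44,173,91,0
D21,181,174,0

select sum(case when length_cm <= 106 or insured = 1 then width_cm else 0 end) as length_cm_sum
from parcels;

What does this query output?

parcel=D76: ✓ → 181
parcel=D48: ✗
parcel=D38: ✓ → 120
parcel=D64: ✓ → 135
parcel=D45: ✗
parcel=D96: ✗
parcel=D94: ✓ → 197
parcel=D12: ✓ → 32
parcel=D99: ✓ → 22
parcel=D62: ✗
parcel=D98: ✓ → 175
parcel=D11: ✓ → 197
parcel=D44: ✓ → 173
parcel=D21: ✗
length_cm_sum = 181 + 120 + 135 + 197 + 32 + 22 + 175 + 197 + 173 = 1232

1232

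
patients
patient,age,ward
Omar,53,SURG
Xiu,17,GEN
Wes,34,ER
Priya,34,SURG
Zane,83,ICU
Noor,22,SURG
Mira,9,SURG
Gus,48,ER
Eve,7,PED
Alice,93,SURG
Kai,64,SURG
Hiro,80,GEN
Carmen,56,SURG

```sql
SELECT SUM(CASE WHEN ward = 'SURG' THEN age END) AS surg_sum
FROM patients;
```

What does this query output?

patient=Omar: ✓ → 53
patient=Xiu: ✗
patient=Wes: ✗
patient=Priya: ✓ → 34
patient=Zane: ✗
patient=Noor: ✓ → 22
patient=Mira: ✓ → 9
patient=Gus: ✗
patient=Eve: ✗
patient=Alice: ✓ → 93
patient=Kai: ✓ → 64
patient=Hiro: ✗
patient=Carmen: ✓ → 56
surg_sum = 53 + 34 + 22 + 9 + 93 + 64 + 56 = 331

331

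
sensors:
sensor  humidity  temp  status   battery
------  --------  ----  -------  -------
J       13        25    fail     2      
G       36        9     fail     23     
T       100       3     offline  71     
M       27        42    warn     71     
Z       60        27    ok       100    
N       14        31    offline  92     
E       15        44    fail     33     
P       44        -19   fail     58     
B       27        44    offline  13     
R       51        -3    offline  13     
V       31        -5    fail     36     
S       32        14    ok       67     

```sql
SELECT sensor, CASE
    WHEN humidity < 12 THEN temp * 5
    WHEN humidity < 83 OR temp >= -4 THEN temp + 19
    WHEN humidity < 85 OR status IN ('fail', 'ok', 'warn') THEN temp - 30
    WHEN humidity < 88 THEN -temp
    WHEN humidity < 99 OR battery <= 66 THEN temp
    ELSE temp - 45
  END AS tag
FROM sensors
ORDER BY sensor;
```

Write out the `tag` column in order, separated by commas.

sensor=B: humidity < 83 OR temp >= -4 → 63
sensor=E: humidity < 83 OR temp >= -4 → 63
sensor=G: humidity < 83 OR temp >= -4 → 28
sensor=J: humidity < 83 OR temp >= -4 → 44
sensor=M: humidity < 83 OR temp >= -4 → 61
sensor=N: humidity < 83 OR temp >= -4 → 50
sensor=P: humidity < 83 OR temp >= -4 → 0
sensor=R: humidity < 83 OR temp >= -4 → 16
sensor=S: humidity < 83 OR temp >= -4 → 33
sensor=T: humidity < 83 OR temp >= -4 → 22
sensor=V: humidity < 83 OR temp >= -4 → 14
sensor=Z: humidity < 83 OR temp >= -4 → 46

63, 63, 28, 44, 61, 50, 0, 16, 33, 22, 14, 46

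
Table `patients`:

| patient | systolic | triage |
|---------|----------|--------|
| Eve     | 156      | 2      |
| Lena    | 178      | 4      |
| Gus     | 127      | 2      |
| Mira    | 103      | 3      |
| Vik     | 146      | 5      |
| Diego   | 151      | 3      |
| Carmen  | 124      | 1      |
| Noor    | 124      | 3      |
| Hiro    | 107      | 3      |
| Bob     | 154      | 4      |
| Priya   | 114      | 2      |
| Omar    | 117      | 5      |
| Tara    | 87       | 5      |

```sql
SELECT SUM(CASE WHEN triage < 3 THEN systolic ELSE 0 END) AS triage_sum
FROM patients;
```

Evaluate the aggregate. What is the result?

patient=Eve: ✓ → 156
patient=Lena: ✗
patient=Gus: ✓ → 127
patient=Mira: ✗
patient=Vik: ✗
patient=Diego: ✗
patient=Carmen: ✓ → 124
patient=Noor: ✗
patient=Hiro: ✗
patient=Bob: ✗
patient=Priya: ✓ → 114
patient=Omar: ✗
patient=Tara: ✗
triage_sum = 156 + 127 + 124 + 114 = 521

521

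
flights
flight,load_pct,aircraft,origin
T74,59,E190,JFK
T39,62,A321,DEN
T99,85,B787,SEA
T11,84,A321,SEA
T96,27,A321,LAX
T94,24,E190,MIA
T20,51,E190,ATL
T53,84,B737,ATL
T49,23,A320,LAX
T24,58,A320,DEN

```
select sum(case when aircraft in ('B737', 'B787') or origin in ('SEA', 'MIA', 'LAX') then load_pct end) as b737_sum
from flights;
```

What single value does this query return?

flight=T74: ✗
flight=T39: ✗
flight=T99: ✓ → 85
flight=T11: ✓ → 84
flight=T96: ✓ → 27
flight=T94: ✓ → 24
flight=T20: ✗
flight=T53: ✓ → 84
flight=T49: ✓ → 23
flight=T24: ✗
b737_sum = 85 + 84 + 27 + 24 + 84 + 23 = 327

327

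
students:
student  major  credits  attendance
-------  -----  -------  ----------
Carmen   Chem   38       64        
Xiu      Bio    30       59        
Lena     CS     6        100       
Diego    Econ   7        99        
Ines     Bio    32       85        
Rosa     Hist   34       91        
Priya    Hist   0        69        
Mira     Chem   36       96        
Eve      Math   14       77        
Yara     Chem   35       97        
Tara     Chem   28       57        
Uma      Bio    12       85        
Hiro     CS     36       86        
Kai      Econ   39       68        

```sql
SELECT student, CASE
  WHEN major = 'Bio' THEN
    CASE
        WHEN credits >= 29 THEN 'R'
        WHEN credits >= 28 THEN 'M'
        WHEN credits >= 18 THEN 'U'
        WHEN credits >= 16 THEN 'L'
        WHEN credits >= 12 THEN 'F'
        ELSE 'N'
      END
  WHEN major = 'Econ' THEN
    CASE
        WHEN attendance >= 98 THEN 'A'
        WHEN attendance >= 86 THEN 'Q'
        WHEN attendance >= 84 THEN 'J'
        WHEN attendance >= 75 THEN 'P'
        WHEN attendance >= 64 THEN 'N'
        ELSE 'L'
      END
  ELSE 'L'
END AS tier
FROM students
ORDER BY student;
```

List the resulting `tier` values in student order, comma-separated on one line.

student=Carmen: major='Chem' → outer ELSE → L
student=Diego: major='Econ' → inner[attendance >= 98] → A
student=Eve: major='Math' → outer ELSE → L
student=Hiro: major='CS' → outer ELSE → L
student=Ines: major='Bio' → inner[credits >= 29] → R
student=Kai: major='Econ' → inner[attendance >= 64] → N
student=Lena: major='CS' → outer ELSE → L
student=Mira: major='Chem' → outer ELSE → L
student=Priya: major='Hist' → outer ELSE → L
student=Rosa: major='Hist' → outer ELSE → L
student=Tara: major='Chem' → outer ELSE → L
student=Uma: major='Bio' → inner[credits >= 12] → F
student=Xiu: major='Bio' → inner[credits >= 29] → R
student=Yara: major='Chem' → outer ELSE → L

L, A, L, L, R, N, L, L, L, L, L, F, R, L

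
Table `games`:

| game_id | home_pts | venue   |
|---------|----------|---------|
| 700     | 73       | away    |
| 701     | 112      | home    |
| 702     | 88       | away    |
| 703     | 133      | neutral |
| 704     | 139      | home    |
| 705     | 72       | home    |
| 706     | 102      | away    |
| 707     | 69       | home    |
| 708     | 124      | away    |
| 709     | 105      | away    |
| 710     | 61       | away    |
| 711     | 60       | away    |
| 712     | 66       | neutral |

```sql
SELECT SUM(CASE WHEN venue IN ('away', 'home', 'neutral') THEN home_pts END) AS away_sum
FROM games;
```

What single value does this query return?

game_id=700: ✓ → 73
game_id=701: ✓ → 112
game_id=702: ✓ → 88
game_id=703: ✓ → 133
game_id=704: ✓ → 139
game_id=705: ✓ → 72
game_id=706: ✓ → 102
game_id=707: ✓ → 69
game_id=708: ✓ → 124
game_id=709: ✓ → 105
game_id=710: ✓ → 61
game_id=711: ✓ → 60
game_id=712: ✓ → 66
away_sum = 73 + 112 + 88 + 133 + 139 + 72 + 102 + 69 + 124 + 105 + 61 + 60 + 66 = 1204

1204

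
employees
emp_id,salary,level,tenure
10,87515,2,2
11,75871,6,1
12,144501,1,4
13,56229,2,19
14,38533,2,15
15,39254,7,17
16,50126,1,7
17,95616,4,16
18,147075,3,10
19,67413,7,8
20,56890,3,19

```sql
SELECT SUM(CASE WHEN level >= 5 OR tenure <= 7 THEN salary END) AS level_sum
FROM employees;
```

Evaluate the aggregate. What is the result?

464680

emp_id=10: ✓ → 87515
emp_id=11: ✓ → 75871
emp_id=12: ✓ → 144501
emp_id=13: ✗
emp_id=14: ✗
emp_id=15: ✓ → 39254
emp_id=16: ✓ → 50126
emp_id=17: ✗
emp_id=18: ✗
emp_id=19: ✓ → 67413
emp_id=20: ✗
level_sum = 87515 + 75871 + 144501 + 39254 + 50126 + 67413 = 464680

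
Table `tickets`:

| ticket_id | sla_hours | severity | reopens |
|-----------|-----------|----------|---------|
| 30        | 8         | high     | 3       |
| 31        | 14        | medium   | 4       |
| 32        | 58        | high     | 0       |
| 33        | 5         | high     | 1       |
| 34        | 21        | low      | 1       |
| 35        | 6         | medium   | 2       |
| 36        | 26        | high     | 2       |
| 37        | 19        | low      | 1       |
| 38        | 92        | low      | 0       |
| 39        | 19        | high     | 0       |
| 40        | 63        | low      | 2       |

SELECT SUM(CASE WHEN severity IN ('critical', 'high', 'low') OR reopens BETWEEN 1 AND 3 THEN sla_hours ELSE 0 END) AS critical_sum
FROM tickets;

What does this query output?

ticket_id=30: ✓ → 8
ticket_id=31: ✗
ticket_id=32: ✓ → 58
ticket_id=33: ✓ → 5
ticket_id=34: ✓ → 21
ticket_id=35: ✓ → 6
ticket_id=36: ✓ → 26
ticket_id=37: ✓ → 19
ticket_id=38: ✓ → 92
ticket_id=39: ✓ → 19
ticket_id=40: ✓ → 63
critical_sum = 8 + 58 + 5 + 21 + 6 + 26 + 19 + 92 + 19 + 63 = 317

317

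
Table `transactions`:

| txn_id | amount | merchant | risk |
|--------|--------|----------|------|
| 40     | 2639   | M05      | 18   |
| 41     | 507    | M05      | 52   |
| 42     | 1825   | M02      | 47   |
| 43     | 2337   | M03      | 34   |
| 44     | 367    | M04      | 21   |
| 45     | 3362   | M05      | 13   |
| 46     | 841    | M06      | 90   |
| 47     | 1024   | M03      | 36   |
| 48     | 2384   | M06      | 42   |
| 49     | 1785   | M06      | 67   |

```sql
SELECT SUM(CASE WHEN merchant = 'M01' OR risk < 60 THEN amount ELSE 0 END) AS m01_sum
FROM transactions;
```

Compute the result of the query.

txn_id=40: ✓ → 2639
txn_id=41: ✓ → 507
txn_id=42: ✓ → 1825
txn_id=43: ✓ → 2337
txn_id=44: ✓ → 367
txn_id=45: ✓ → 3362
txn_id=46: ✗
txn_id=47: ✓ → 1024
txn_id=48: ✓ → 2384
txn_id=49: ✗
m01_sum = 2639 + 507 + 1825 + 2337 + 367 + 3362 + 1024 + 2384 = 14445

14445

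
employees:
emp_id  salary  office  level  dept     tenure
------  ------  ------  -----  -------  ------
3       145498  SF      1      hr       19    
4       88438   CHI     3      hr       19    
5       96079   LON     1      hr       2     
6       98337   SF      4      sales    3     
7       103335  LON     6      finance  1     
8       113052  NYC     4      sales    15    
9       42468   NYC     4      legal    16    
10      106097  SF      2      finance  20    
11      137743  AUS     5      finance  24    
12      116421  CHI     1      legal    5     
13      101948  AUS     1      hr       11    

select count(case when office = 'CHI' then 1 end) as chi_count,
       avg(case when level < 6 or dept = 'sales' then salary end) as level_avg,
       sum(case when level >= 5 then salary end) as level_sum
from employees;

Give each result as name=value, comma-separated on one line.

[chi_count: office = 'CHI']
emp_id=3: ✗
emp_id=4: ✓ → 1
emp_id=5: ✗
emp_id=6: ✗
emp_id=7: ✗
emp_id=8: ✗
emp_id=9: ✗
emp_id=10: ✗
emp_id=11: ✗
emp_id=12: ✓ → 1
emp_id=13: ✗
chi_count = COUNT(1, 1) = 2
—
[level_avg: level < 6 or dept = 'sales']
emp_id=3: ✓ → 145498
emp_id=4: ✓ → 88438
emp_id=5: ✓ → 96079
emp_id=6: ✓ → 98337
emp_id=7: ✗
emp_id=8: ✓ → 113052
emp_id=9: ✓ → 42468
emp_id=10: ✓ → 106097
emp_id=11: ✓ → 137743
emp_id=12: ✓ → 116421
emp_id=13: ✓ → 101948
level_avg = (145498 + 88438 + 96079 + 98337 + 113052 + 42468 + 106097 + 137743 + 116421 + 101948) / 10 = 104608.1
—
[level_sum: level >= 5]
emp_id=3: ✗
emp_id=4: ✗
emp_id=5: ✗
emp_id=6: ✗
emp_id=7: ✓ → 103335
emp_id=8: ✗
emp_id=9: ✗
emp_id=10: ✗
emp_id=11: ✓ → 137743
emp_id=12: ✗
emp_id=13: ✗
level_sum = 103335 + 137743 = 241078

chi_count=2, level_avg=104608.1, level_sum=241078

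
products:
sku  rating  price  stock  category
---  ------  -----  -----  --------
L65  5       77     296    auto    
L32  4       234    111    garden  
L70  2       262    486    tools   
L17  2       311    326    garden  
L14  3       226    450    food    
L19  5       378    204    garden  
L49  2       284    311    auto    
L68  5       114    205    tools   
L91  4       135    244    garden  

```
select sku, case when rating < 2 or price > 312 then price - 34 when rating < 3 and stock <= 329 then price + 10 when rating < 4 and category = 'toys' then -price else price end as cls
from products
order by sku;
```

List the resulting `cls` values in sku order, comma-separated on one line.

sku=L14: ELSE → 226
sku=L17: rating < 3 and stock <= 329 → 321
sku=L19: rating < 2 or price > 312 → 344
sku=L32: ELSE → 234
sku=L49: rating < 3 and stock <= 329 → 294
sku=L65: ELSE → 77
sku=L68: ELSE → 114
sku=L70: ELSE → 262
sku=L91: ELSE → 135

226, 321, 344, 234, 294, 77, 114, 262, 135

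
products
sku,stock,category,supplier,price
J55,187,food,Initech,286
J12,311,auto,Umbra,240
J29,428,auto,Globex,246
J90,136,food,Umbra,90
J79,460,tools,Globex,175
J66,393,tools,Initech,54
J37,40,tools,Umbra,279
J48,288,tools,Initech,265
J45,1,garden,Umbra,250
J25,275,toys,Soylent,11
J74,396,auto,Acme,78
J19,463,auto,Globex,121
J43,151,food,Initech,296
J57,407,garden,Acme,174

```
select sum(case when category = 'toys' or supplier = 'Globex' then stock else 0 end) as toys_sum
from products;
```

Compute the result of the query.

1626

sku=J55: ✗
sku=J12: ✗
sku=J29: ✓ → 428
sku=J90: ✗
sku=J79: ✓ → 460
sku=J66: ✗
sku=J37: ✗
sku=J48: ✗
sku=J45: ✗
sku=J25: ✓ → 275
sku=J74: ✗
sku=J19: ✓ → 463
sku=J43: ✗
sku=J57: ✗
toys_sum = 428 + 460 + 275 + 463 = 1626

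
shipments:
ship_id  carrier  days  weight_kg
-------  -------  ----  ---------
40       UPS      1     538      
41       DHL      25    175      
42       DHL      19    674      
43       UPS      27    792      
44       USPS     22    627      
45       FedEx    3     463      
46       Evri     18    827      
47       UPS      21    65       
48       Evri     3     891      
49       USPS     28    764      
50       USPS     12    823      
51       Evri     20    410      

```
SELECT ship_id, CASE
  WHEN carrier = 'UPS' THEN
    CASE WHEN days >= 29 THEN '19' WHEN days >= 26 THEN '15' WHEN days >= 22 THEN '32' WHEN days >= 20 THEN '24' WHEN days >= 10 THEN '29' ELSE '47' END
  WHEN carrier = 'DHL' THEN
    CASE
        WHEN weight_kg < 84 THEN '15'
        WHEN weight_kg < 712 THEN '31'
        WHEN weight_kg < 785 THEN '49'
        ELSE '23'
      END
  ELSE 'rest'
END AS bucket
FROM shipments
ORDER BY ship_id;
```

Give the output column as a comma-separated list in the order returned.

47, 31, 31, 15, rest, rest, rest, 24, rest, rest, rest, rest

ship_id=40: carrier='UPS' → inner[ELSE] → 47
ship_id=41: carrier='DHL' → inner[weight_kg < 712] → 31
ship_id=42: carrier='DHL' → inner[weight_kg < 712] → 31
ship_id=43: carrier='UPS' → inner[days >= 26] → 15
ship_id=44: carrier='USPS' → outer ELSE → rest
ship_id=45: carrier='FedEx' → outer ELSE → rest
ship_id=46: carrier='Evri' → outer ELSE → rest
ship_id=47: carrier='UPS' → inner[days >= 20] → 24
ship_id=48: carrier='Evri' → outer ELSE → rest
ship_id=49: carrier='USPS' → outer ELSE → rest
ship_id=50: carrier='USPS' → outer ELSE → rest
ship_id=51: carrier='Evri' → outer ELSE → rest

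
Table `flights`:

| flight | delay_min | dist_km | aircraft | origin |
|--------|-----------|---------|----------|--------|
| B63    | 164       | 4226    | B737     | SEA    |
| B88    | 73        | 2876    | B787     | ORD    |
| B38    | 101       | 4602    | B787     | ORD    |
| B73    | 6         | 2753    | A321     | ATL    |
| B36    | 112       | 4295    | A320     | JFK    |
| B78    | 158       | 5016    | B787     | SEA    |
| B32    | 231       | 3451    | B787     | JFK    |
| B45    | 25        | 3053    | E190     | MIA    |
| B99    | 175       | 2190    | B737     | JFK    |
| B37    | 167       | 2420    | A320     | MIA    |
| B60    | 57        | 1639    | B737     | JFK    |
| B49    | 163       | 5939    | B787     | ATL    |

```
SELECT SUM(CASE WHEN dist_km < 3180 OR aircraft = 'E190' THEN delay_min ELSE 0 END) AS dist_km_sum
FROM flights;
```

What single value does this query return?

503

flight=B63: ✗
flight=B88: ✓ → 73
flight=B38: ✗
flight=B73: ✓ → 6
flight=B36: ✗
flight=B78: ✗
flight=B32: ✗
flight=B45: ✓ → 25
flight=B99: ✓ → 175
flight=B37: ✓ → 167
flight=B60: ✓ → 57
flight=B49: ✗
dist_km_sum = 73 + 6 + 25 + 175 + 167 + 57 = 503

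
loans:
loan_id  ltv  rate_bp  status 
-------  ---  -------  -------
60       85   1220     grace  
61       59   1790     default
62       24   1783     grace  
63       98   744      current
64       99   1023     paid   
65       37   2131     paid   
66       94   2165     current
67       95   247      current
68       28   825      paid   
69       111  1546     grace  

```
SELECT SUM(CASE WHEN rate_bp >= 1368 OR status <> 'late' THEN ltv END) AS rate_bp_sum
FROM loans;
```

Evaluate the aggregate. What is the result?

730

loan_id=60: ✓ → 85
loan_id=61: ✓ → 59
loan_id=62: ✓ → 24
loan_id=63: ✓ → 98
loan_id=64: ✓ → 99
loan_id=65: ✓ → 37
loan_id=66: ✓ → 94
loan_id=67: ✓ → 95
loan_id=68: ✓ → 28
loan_id=69: ✓ → 111
rate_bp_sum = 85 + 59 + 24 + 98 + 99 + 37 + 94 + 95 + 28 + 111 = 730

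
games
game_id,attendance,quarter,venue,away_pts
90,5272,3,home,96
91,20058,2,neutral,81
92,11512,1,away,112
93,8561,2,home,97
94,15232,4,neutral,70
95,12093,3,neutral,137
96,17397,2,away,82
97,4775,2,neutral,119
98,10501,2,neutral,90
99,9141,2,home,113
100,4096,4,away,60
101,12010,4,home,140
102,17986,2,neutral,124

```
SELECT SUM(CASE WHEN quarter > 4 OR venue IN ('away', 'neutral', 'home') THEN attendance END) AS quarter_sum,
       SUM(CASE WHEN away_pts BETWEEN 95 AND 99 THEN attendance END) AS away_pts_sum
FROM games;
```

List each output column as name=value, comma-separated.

[quarter_sum: quarter > 4 OR venue IN ('away', 'neutral', 'home')]
game_id=90: ✓ → 5272
game_id=91: ✓ → 20058
game_id=92: ✓ → 11512
game_id=93: ✓ → 8561
game_id=94: ✓ → 15232
game_id=95: ✓ → 12093
game_id=96: ✓ → 17397
game_id=97: ✓ → 4775
game_id=98: ✓ → 10501
game_id=99: ✓ → 9141
game_id=100: ✓ → 4096
game_id=101: ✓ → 12010
game_id=102: ✓ → 17986
quarter_sum = 5272 + 20058 + 11512 + 8561 + 15232 + 12093 + 17397 + 4775 + 10501 + 9141 + 4096 + 12010 + 17986 = 148634
—
[away_pts_sum: away_pts BETWEEN 95 AND 99]
game_id=90: ✓ → 5272
game_id=91: ✗
game_id=92: ✗
game_id=93: ✓ → 8561
game_id=94: ✗
game_id=95: ✗
game_id=96: ✗
game_id=97: ✗
game_id=98: ✗
game_id=99: ✗
game_id=100: ✗
game_id=101: ✗
game_id=102: ✗
away_pts_sum = 5272 + 8561 = 13833

quarter_sum=148634, away_pts_sum=13833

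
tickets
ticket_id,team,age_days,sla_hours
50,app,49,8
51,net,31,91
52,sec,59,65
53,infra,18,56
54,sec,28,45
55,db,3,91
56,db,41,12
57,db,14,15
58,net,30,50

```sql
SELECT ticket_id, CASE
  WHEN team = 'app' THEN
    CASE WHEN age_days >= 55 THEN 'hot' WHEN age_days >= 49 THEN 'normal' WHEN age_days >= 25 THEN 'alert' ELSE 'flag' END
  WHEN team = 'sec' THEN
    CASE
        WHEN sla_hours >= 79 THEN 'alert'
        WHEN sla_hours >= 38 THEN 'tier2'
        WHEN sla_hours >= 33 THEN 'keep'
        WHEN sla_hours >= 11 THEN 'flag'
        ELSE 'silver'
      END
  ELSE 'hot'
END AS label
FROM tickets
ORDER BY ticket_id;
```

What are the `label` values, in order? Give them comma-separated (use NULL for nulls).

ticket_id=50: team='app' → inner[age_days >= 49] → normal
ticket_id=51: team='net' → outer ELSE → hot
ticket_id=52: team='sec' → inner[sla_hours >= 38] → tier2
ticket_id=53: team='infra' → outer ELSE → hot
ticket_id=54: team='sec' → inner[sla_hours >= 38] → tier2
ticket_id=55: team='db' → outer ELSE → hot
ticket_id=56: team='db' → outer ELSE → hot
ticket_id=57: team='db' → outer ELSE → hot
ticket_id=58: team='net' → outer ELSE → hot

normal, hot, tier2, hot, tier2, hot, hot, hot, hot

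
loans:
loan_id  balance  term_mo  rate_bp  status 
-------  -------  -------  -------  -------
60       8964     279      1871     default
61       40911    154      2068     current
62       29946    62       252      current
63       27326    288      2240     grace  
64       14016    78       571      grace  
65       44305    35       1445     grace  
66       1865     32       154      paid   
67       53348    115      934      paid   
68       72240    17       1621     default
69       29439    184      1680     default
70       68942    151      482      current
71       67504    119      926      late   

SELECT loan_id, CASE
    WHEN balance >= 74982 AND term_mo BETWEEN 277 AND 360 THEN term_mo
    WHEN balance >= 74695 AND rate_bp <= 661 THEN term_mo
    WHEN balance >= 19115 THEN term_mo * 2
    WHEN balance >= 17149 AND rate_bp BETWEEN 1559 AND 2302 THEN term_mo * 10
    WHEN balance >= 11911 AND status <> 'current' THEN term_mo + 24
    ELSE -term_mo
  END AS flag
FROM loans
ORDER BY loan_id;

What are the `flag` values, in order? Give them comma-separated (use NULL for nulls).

loan_id=60: ELSE → -279
loan_id=61: balance >= 19115 → 308
loan_id=62: balance >= 19115 → 124
loan_id=63: balance >= 19115 → 576
loan_id=64: balance >= 11911 AND status <> 'current' → 102
loan_id=65: balance >= 19115 → 70
loan_id=66: ELSE → -32
loan_id=67: balance >= 19115 → 230
loan_id=68: balance >= 19115 → 34
loan_id=69: balance >= 19115 → 368
loan_id=70: balance >= 19115 → 302
loan_id=71: balance >= 19115 → 238

-279, 308, 124, 576, 102, 70, -32, 230, 34, 368, 302, 238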